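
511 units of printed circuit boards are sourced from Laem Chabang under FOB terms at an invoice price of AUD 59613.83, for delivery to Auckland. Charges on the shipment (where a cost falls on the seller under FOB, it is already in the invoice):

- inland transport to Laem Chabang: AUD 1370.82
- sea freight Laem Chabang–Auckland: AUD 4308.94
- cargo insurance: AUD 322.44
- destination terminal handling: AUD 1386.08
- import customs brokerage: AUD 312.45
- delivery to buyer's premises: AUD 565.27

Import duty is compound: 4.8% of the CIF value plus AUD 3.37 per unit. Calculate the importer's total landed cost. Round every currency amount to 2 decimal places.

Total landed cost: AUD 71314.85

FOB: the seller bears costs until goods are on board at the origin port; the buyer bears freight, insurance and all costs thereafter.
Already in the invoice (seller's account under FOB): inland to port — exclude.
CIF value = FOB price + freight + insurance = 59613.83 + 4308.94 + 322.44 = 64245.21
Ad valorem component: 64245.21 × 4.8% = 3083.77
Specific component: 511 × 3.37 = 1722.07
Import duty = 3083.77 + 1722.07 = 4805.84
Buyer bears: freight 4308.94 + insurance 322.44 + destination terminal 1386.08 + brokerage 312.45 + delivery 565.27 + duty 4805.84 = 11701.02
Landed cost = invoice 59613.83 + 11701.02 = 71314.85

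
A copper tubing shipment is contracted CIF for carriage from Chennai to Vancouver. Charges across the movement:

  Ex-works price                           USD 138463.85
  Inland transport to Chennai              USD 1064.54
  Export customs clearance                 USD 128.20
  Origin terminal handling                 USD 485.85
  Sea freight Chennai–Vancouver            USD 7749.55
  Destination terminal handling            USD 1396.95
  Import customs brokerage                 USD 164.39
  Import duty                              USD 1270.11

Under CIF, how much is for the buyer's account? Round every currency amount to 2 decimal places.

Buyer's account: USD 2831.45

CIF: the seller pays costs through ocean freight and marine insurance to the destination port.
Seller's account: goods 138463.85 + inland to port 1064.54 + export clearance 128.20 + origin terminal 485.85 + freight 7749.55 = 147891.99
Buyer's account: destination terminal 1396.95 + brokerage 164.39 + duty 1270.11 = 2831.45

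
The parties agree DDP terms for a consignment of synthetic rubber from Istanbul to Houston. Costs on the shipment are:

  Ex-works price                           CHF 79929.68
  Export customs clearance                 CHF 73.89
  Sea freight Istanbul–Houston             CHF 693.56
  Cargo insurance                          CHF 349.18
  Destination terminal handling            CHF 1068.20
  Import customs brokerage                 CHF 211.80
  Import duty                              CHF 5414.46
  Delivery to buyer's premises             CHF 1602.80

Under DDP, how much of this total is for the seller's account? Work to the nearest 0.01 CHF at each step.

DDP: the seller bears all costs including import duty.
Seller's account: goods 79929.68 + export clearance 73.89 + freight 693.56 + insurance 349.18 + destination terminal 1068.20 + brokerage 211.80 + duty 5414.46 + delivery 1602.80 = 89343.57
Buyer's account: 0.00

Seller's account: CHF 89343.57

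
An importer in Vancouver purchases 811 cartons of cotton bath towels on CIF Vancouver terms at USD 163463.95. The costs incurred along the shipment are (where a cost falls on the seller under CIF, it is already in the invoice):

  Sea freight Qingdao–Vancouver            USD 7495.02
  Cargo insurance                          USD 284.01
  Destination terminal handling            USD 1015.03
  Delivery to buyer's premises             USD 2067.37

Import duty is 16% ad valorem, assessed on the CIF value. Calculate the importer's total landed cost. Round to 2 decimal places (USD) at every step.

Total landed cost: USD 192700.58

CIF: the seller pays costs through ocean freight and marine insurance to the destination port.
Already in the invoice (seller's account under CIF): freight, insurance — exclude.
The CIF price already equals the CIF value: 163463.95
Import duty = 163463.95 × 16% = 26154.23
Buyer bears: destination terminal 1015.03 + delivery 2067.37 + duty 26154.23 = 29236.63
Landed cost = invoice 163463.95 + 29236.63 = 192700.58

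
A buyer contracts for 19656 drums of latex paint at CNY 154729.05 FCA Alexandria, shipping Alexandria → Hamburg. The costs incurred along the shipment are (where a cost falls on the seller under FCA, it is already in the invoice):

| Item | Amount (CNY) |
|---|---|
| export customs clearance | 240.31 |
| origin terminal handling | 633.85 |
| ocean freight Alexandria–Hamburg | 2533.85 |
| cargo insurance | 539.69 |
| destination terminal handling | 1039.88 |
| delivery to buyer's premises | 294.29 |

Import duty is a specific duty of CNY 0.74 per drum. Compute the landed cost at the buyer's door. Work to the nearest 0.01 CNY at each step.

Total landed cost: CNY 174316.05

FCA: the seller delivers export-cleared goods to the carrier; the buyer bears costs from that point.
Already in the invoice (seller's account under FCA): export clearance — exclude.
CIF value = FCA price + origin terminal + freight + insurance = 154729.05 + 633.85 + 2533.85 + 539.69 = 158436.44
Import duty = 19656 × 0.74 = 14545.44
Buyer bears: origin terminal 633.85 + freight 2533.85 + insurance 539.69 + destination terminal 1039.88 + delivery 294.29 + duty 14545.44 = 19587.00
Landed cost = invoice 154729.05 + 19587.00 = 174316.05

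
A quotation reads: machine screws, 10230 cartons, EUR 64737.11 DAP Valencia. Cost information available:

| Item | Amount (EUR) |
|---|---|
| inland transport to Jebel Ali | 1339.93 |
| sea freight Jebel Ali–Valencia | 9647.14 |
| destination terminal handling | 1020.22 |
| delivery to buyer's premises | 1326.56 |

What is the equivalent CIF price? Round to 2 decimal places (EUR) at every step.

Not relevant to the conversion: inland to port, freight — on the seller under both DAP and CIF; already in the DAP price and stays in the CIF price.
From DAP to CIF, the seller no longer bears: destination terminal, delivery.
CIF price = 64737.11 − 1020.22 − 1326.56 = 62390.33

CIF price: EUR 62390.33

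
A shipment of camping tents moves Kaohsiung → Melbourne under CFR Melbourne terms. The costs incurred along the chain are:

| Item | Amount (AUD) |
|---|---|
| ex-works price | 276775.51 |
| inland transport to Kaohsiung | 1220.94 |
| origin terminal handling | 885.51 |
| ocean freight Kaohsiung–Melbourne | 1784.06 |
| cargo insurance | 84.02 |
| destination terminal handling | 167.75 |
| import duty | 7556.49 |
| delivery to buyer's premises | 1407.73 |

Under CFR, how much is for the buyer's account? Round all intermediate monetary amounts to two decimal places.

CFR: the seller pays costs through ocean freight to the destination port, but not insurance.
Seller's account: goods 276775.51 + inland to port 1220.94 + origin terminal 885.51 + freight 1784.06 = 280666.02
Buyer's account: insurance 84.02 + destination terminal 167.75 + duty 7556.49 + delivery 1407.73 = 9215.99

Buyer's account: AUD 9215.99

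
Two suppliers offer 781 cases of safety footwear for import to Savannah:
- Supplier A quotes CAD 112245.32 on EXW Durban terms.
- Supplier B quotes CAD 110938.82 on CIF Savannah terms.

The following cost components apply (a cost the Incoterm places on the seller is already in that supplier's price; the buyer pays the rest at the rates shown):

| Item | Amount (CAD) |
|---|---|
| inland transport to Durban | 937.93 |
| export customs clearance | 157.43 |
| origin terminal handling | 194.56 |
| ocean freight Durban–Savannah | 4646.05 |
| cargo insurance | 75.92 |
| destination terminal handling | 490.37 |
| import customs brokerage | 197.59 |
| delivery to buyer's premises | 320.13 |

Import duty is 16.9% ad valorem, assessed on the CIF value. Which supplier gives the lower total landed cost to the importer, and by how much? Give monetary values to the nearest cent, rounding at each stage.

Supplier B is cheaper by CAD 8555.20

Supplier A (EXW):
CIF value = EXW price + inland to port + export clearance + origin terminal + freight + insurance = 112245.32 + 937.93 + 157.43 + 194.56 + 4646.05 + 75.92 = 118257.21
Import duty = 118257.21 × 16.9% = 19985.47
Buyer bears (A): 937.93 + 157.43 + 194.56 + 4646.05 + 75.92 + 490.37 + 197.59 + 320.13 = 7019.98
Landed cost (A) = invoice 112245.32 + 7019.98 + duty 19985.47 = 139250.77
Supplier B (CIF):
The CIF price already equals the CIF value: 110938.82
Import duty = 110938.82 × 16.9% = 18748.66
Buyer bears (B): 490.37 + 197.59 + 320.13 = 1008.09
Landed cost (B) = invoice 110938.82 + 1008.09 + duty 18748.66 = 130695.57
Difference = |139250.77 − 130695.57| = 8555.20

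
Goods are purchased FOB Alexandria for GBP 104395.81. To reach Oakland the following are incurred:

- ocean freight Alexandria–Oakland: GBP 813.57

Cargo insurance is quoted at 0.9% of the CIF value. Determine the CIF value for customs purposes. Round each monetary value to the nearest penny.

Let C be the CIF value. C = FOB price + freight + 0.9% × C
C − 0.9% × C = 104395.81 + 813.57
0.991 × C = 105209.38
C = 105209.38 / 0.991 = 106164.86
Insurance premium = 0.9% × 106164.86 = 955.48

CIF value: GBP 106164.86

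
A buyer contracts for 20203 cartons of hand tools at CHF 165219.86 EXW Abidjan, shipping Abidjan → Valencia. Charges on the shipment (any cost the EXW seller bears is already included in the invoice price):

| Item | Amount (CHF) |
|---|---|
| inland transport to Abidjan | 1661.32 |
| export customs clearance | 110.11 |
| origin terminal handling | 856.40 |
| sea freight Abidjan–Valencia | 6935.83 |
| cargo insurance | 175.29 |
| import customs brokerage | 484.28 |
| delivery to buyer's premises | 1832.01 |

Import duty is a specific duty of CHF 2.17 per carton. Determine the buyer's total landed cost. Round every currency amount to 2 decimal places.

Total landed cost: CHF 221115.61

EXW: the seller makes goods available at their premises; the buyer bears all onward costs.
CIF value = EXW price + inland to port + export clearance + origin terminal + freight + insurance = 165219.86 + 1661.32 + 110.11 + 856.40 + 6935.83 + 175.29 = 174958.81
Import duty = 20203 × 2.17 = 43840.51
Buyer bears: inland to port 1661.32 + export clearance 110.11 + origin terminal 856.40 + freight 6935.83 + insurance 175.29 + brokerage 484.28 + delivery 1832.01 + duty 43840.51 = 55895.75
Landed cost = invoice 165219.86 + 55895.75 = 221115.61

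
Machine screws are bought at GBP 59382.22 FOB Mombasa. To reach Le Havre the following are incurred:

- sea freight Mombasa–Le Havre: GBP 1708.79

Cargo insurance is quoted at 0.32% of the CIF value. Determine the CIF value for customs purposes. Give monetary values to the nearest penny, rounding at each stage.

Let C be the CIF value. C = FOB price + freight + 0.32% × C
C − 0.32% × C = 59382.22 + 1708.79
0.9968 × C = 61091.01
C = 61091.01 / 0.9968 = 61287.13
Insurance premium = 0.32% × 61287.13 = 196.12

CIF value: GBP 61287.13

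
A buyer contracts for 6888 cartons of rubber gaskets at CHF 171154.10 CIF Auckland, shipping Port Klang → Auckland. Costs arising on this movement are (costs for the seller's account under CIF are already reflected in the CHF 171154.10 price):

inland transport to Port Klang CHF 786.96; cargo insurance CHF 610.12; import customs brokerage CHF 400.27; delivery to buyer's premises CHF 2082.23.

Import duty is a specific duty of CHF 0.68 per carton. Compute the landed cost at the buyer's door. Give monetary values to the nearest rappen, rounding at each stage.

Total landed cost: CHF 178320.44

CIF: the seller pays costs through ocean freight and marine insurance to the destination port.
Already in the invoice (seller's account under CIF): inland to port, insurance — exclude.
The CIF price already equals the CIF value: 171154.10
Import duty = 6888 × 0.68 = 4683.84
Buyer bears: brokerage 400.27 + delivery 2082.23 + duty 4683.84 = 7166.34
Landed cost = invoice 171154.10 + 7166.34 = 178320.44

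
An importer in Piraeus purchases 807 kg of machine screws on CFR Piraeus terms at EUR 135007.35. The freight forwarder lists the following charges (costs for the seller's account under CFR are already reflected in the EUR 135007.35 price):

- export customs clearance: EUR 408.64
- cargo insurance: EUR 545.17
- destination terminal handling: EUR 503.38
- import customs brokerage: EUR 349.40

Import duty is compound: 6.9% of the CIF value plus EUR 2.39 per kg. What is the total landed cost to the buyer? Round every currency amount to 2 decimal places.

Total landed cost: EUR 147687.15

CFR: the seller pays costs through ocean freight to the destination port, but not insurance.
Already in the invoice (seller's account under CFR): export clearance — exclude.
CIF value = CFR price + insurance = 135007.35 + 545.17 = 135552.52
Ad valorem component: 135552.52 × 6.9% = 9353.12
Specific component: 807 × 2.39 = 1928.73
Import duty = 9353.12 + 1928.73 = 11281.85
Buyer bears: insurance 545.17 + destination terminal 503.38 + brokerage 349.40 + duty 11281.85 = 12679.80
Landed cost = invoice 135007.35 + 12679.80 = 147687.15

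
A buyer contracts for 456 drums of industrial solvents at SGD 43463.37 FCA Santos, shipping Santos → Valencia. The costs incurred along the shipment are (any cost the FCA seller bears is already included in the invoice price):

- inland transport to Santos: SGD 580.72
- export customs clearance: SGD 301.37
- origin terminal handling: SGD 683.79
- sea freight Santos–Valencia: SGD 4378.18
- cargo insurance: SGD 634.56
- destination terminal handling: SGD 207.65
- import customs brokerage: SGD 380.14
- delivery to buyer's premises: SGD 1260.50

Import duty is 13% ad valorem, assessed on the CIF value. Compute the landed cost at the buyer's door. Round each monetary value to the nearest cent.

FCA: the seller delivers export-cleared goods to the carrier; the buyer bears costs from that point.
Already in the invoice (seller's account under FCA): inland to port, export clearance — exclude.
CIF value = FCA price + origin terminal + freight + insurance = 43463.37 + 683.79 + 4378.18 + 634.56 = 49159.90
Import duty = 49159.90 × 13% = 6390.79
Buyer bears: origin terminal 683.79 + freight 4378.18 + insurance 634.56 + destination terminal 207.65 + brokerage 380.14 + delivery 1260.50 + duty 6390.79 = 13935.61
Landed cost = invoice 43463.37 + 13935.61 = 57398.98

Total landed cost: SGD 57398.98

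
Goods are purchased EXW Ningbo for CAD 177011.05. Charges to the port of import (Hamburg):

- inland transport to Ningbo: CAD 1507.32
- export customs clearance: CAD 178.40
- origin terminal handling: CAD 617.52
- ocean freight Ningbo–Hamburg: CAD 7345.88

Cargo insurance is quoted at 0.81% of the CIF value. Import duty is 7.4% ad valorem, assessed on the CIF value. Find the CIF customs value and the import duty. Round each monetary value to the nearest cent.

CIF value: CAD 188184.46; import duty: CAD 13925.65

Let C be the CIF value. C = EXW price + pre-shipment costs + freight + 0.81% × C
C − 0.81% × C = 177011.05 + 1507.32 + 178.40 + 617.52 + 7345.88
0.9919 × C = 186660.17
C = 186660.17 / 0.9919 = 188184.46
Insurance premium = 0.81% × 188184.46 = 1524.29
Import duty = 188184.46 × 7.4% = 13925.65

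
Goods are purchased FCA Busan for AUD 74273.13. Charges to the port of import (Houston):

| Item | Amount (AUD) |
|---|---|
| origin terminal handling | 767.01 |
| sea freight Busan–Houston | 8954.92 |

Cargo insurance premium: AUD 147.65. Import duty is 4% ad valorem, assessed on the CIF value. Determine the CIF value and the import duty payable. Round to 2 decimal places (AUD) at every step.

CIF value: AUD 84142.71; import duty: AUD 3365.71

CIF = FCA price + pre-shipment costs + freight + insurance
CIF = 74273.13 + 767.01 + 8954.92 + 147.65 = 84142.71
Import duty = 84142.71 × 4% = 3365.71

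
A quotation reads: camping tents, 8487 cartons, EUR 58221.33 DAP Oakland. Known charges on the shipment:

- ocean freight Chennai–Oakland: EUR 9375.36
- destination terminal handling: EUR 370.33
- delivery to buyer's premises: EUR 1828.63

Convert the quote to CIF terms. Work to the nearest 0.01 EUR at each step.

CIF price: EUR 56022.37

Not relevant to the conversion: freight — on the seller under both DAP and CIF; already in the DAP price and stays in the CIF price.
From DAP to CIF, the seller no longer bears: destination terminal, delivery.
CIF price = 58221.33 − 370.33 − 1828.63 = 56022.37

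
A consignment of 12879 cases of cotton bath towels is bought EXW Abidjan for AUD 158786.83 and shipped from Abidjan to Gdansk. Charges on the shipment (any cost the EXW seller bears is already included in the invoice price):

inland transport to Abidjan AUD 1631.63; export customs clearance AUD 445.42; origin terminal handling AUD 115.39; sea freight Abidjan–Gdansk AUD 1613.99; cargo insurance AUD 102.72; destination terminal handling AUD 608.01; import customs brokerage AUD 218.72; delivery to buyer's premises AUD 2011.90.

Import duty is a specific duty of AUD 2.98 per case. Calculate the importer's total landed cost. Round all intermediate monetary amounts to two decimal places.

EXW: the seller makes goods available at their premises; the buyer bears all onward costs.
CIF value = EXW price + inland to port + export clearance + origin terminal + freight + insurance = 158786.83 + 1631.63 + 445.42 + 115.39 + 1613.99 + 102.72 = 162695.98
Import duty = 12879 × 2.98 = 38379.42
Buyer bears: inland to port 1631.63 + export clearance 445.42 + origin terminal 115.39 + freight 1613.99 + insurance 102.72 + destination terminal 608.01 + brokerage 218.72 + delivery 2011.90 + duty 38379.42 = 45127.20
Landed cost = invoice 158786.83 + 45127.20 = 203914.03

Total landed cost: AUD 203914.03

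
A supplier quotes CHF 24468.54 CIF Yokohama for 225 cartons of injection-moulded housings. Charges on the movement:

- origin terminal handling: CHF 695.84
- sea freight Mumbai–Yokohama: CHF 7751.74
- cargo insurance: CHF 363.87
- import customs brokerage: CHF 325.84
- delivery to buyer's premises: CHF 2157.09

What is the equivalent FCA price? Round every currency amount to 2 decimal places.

FCA price: CHF 15657.09

Not relevant to the conversion: delivery, brokerage — on the buyer under both terms; not part of either seller's price.
From CIF to FCA, the seller no longer bears: origin terminal, freight, insurance.
FCA price = 24468.54 − 695.84 − 7751.74 − 363.87 = 15657.09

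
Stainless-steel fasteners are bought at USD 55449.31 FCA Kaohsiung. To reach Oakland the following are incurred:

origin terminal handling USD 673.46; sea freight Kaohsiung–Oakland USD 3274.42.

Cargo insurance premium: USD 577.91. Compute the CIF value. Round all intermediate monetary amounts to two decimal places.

CIF = FCA price + pre-shipment costs + freight + insurance
CIF = 55449.31 + 673.46 + 3274.42 + 577.91 = 59975.10

CIF value: USD 59975.10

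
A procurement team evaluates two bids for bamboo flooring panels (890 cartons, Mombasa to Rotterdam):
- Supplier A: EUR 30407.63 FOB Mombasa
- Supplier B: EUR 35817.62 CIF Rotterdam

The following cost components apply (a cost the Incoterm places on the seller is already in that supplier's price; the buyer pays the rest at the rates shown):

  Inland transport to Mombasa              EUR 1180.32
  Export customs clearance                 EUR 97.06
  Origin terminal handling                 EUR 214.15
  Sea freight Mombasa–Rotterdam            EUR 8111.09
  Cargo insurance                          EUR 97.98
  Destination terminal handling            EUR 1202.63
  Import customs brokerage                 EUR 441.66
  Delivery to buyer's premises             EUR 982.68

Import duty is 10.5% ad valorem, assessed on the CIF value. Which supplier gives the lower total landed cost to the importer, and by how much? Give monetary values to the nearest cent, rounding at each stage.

Supplier B is cheaper by EUR 3092.98

Supplier A (FOB):
CIF value = FOB price + freight + insurance = 30407.63 + 8111.09 + 97.98 = 38616.70
Import duty = 38616.70 × 10.5% = 4054.75
Buyer bears (A): 8111.09 + 97.98 + 1202.63 + 441.66 + 982.68 = 10836.04
Landed cost (A) = invoice 30407.63 + 10836.04 + duty 4054.75 = 45298.42
Supplier B (CIF):
The CIF price already equals the CIF value: 35817.62
Import duty = 35817.62 × 10.5% = 3760.85
Buyer bears (B): 1202.63 + 441.66 + 982.68 = 2626.97
Landed cost (B) = invoice 35817.62 + 2626.97 + duty 3760.85 = 42205.44
Difference = |45298.42 − 42205.44| = 3092.98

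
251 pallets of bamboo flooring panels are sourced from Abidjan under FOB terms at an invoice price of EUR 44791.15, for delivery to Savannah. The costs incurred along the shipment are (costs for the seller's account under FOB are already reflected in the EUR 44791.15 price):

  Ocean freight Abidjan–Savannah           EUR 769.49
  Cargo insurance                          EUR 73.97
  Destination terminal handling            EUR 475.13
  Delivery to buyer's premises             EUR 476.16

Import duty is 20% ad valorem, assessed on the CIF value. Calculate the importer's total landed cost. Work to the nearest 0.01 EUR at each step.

FOB: the seller bears costs until goods are on board at the origin port; the buyer bears freight, insurance and all costs thereafter.
CIF value = FOB price + freight + insurance = 44791.15 + 769.49 + 73.97 = 45634.61
Import duty = 45634.61 × 20% = 9126.92
Buyer bears: freight 769.49 + insurance 73.97 + destination terminal 475.13 + delivery 476.16 + duty 9126.92 = 10921.67
Landed cost = invoice 44791.15 + 10921.67 = 55712.82

Total landed cost: EUR 55712.82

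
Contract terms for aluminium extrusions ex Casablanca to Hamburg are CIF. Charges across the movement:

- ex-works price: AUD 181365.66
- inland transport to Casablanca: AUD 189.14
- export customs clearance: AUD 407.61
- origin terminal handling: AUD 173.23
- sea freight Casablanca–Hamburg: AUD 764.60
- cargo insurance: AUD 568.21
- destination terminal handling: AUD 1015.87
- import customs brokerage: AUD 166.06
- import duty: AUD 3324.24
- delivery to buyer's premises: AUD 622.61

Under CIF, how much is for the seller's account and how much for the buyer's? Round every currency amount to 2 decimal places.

Seller: AUD 183468.45; buyer: AUD 5128.78

CIF: the seller pays costs through ocean freight and marine insurance to the destination port.
Seller's account: goods 181365.66 + inland to port 189.14 + export clearance 407.61 + origin terminal 173.23 + freight 764.60 + insurance 568.21 = 183468.45
Buyer's account: destination terminal 1015.87 + brokerage 166.06 + duty 3324.24 + delivery 622.61 = 5128.78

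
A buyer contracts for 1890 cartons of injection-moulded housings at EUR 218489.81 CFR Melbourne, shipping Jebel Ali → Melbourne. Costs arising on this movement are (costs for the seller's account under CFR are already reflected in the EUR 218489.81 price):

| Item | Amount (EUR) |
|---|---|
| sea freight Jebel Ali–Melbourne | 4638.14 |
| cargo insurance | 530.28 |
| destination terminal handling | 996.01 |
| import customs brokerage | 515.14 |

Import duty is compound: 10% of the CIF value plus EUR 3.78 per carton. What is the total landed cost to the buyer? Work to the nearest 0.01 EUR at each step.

CFR: the seller pays costs through ocean freight to the destination port, but not insurance.
Already in the invoice (seller's account under CFR): freight — exclude.
CIF value = CFR price + insurance = 218489.81 + 530.28 = 219020.09
Ad valorem component: 219020.09 × 10% = 21902.01
Specific component: 1890 × 3.78 = 7144.20
Import duty = 21902.01 + 7144.20 = 29046.21
Buyer bears: insurance 530.28 + destination terminal 996.01 + brokerage 515.14 + duty 29046.21 = 31087.64
Landed cost = invoice 218489.81 + 31087.64 = 249577.45

Total landed cost: EUR 249577.45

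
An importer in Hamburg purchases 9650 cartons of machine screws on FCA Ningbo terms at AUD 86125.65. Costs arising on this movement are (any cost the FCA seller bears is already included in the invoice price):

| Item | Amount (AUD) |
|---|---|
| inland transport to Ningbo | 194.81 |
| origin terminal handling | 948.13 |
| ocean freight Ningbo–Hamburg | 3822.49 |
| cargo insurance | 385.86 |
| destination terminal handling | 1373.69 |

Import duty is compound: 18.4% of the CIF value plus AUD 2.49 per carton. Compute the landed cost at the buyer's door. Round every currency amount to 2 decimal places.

FCA: the seller delivers export-cleared goods to the carrier; the buyer bears costs from that point.
Already in the invoice (seller's account under FCA): inland to port — exclude.
CIF value = FCA price + origin terminal + freight + insurance = 86125.65 + 948.13 + 3822.49 + 385.86 = 91282.13
Ad valorem component: 91282.13 × 18.4% = 16795.91
Specific component: 9650 × 2.49 = 24028.50
Import duty = 16795.91 + 24028.50 = 40824.41
Buyer bears: origin terminal 948.13 + freight 3822.49 + insurance 385.86 + destination terminal 1373.69 + duty 40824.41 = 47354.58
Landed cost = invoice 86125.65 + 47354.58 = 133480.23

Total landed cost: AUD 133480.23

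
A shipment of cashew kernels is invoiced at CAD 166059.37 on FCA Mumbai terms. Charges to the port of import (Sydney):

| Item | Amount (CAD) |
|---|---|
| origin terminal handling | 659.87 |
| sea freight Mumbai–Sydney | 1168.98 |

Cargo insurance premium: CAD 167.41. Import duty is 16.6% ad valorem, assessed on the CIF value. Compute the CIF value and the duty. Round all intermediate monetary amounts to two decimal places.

CIF value: CAD 168055.63; import duty: CAD 27897.23

CIF = FCA price + pre-shipment costs + freight + insurance
CIF = 166059.37 + 659.87 + 1168.98 + 167.41 = 168055.63
Import duty = 168055.63 × 16.6% = 27897.23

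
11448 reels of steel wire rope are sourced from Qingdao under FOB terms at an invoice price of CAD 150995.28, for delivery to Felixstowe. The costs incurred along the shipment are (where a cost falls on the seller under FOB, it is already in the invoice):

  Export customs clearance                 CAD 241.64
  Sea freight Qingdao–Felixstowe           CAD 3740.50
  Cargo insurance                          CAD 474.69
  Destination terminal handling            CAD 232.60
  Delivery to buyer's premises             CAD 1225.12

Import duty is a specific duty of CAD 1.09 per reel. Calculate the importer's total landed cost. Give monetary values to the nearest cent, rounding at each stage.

FOB: the seller bears costs until goods are on board at the origin port; the buyer bears freight, insurance and all costs thereafter.
Already in the invoice (seller's account under FOB): export clearance — exclude.
CIF value = FOB price + freight + insurance = 150995.28 + 3740.50 + 474.69 = 155210.47
Import duty = 11448 × 1.09 = 12478.32
Buyer bears: freight 3740.50 + insurance 474.69 + destination terminal 232.60 + delivery 1225.12 + duty 12478.32 = 18151.23
Landed cost = invoice 150995.28 + 18151.23 = 169146.51

Total landed cost: CAD 169146.51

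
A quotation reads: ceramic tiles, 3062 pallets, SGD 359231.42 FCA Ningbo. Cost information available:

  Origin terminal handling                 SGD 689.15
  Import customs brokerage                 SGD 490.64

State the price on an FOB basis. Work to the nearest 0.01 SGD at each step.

Not relevant to the conversion: brokerage — on the buyer under both terms; not part of either seller's price.
From FCA to FOB, the seller additionally bears: origin terminal.
FOB price = 359231.42 + 689.15 = 359920.57

FOB price: SGD 359920.57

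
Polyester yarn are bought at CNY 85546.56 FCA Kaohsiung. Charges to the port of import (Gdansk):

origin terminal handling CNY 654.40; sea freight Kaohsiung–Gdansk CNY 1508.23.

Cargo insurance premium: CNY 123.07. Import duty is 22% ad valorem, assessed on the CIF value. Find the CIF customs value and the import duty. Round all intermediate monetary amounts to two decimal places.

CIF value: CNY 87832.26; import duty: CNY 19323.10

CIF = FCA price + pre-shipment costs + freight + insurance
CIF = 85546.56 + 654.40 + 1508.23 + 123.07 = 87832.26
Import duty = 87832.26 × 22% = 19323.10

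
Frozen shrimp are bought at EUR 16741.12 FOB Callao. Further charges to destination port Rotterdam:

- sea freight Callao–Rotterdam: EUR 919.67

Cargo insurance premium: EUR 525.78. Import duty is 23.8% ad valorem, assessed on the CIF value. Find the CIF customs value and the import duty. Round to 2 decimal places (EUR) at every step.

CIF value: EUR 18186.57; import duty: EUR 4328.40

CIF = FOB price + freight + insurance
CIF = 16741.12 + 919.67 + 525.78 = 18186.57
Import duty = 18186.57 × 23.8% = 4328.40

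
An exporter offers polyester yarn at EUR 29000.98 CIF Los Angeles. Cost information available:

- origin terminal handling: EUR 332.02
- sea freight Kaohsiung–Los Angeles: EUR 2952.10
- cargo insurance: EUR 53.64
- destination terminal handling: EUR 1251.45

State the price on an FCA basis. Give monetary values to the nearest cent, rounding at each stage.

FCA price: EUR 25663.22

Not relevant to the conversion: destination terminal — on the buyer under both terms; not part of either seller's price.
From CIF to FCA, the seller no longer bears: origin terminal, freight, insurance.
FCA price = 29000.98 − 332.02 − 2952.10 − 53.64 = 25663.22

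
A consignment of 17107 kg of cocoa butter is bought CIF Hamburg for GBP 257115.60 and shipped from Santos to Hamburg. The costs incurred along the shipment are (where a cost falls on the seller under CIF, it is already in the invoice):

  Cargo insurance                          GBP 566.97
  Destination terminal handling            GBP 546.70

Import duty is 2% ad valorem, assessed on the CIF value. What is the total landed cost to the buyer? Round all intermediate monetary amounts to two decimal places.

Total landed cost: GBP 262804.61

CIF: the seller pays costs through ocean freight and marine insurance to the destination port.
Already in the invoice (seller's account under CIF): insurance — exclude.
The CIF price already equals the CIF value: 257115.60
Import duty = 257115.60 × 2% = 5142.31
Buyer bears: destination terminal 546.70 + duty 5142.31 = 5689.01
Landed cost = invoice 257115.60 + 5689.01 = 262804.61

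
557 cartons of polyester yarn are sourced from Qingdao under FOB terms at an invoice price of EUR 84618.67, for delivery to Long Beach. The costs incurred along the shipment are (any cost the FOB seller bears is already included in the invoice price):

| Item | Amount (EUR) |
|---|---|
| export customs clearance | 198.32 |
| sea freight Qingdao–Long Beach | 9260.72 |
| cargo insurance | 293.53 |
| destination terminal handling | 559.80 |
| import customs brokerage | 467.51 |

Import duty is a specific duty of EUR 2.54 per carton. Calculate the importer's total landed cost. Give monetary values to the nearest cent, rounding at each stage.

FOB: the seller bears costs until goods are on board at the origin port; the buyer bears freight, insurance and all costs thereafter.
Already in the invoice (seller's account under FOB): export clearance — exclude.
CIF value = FOB price + freight + insurance = 84618.67 + 9260.72 + 293.53 = 94172.92
Import duty = 557 × 2.54 = 1414.78
Buyer bears: freight 9260.72 + insurance 293.53 + destination terminal 559.80 + brokerage 467.51 + duty 1414.78 = 11996.34
Landed cost = invoice 84618.67 + 11996.34 = 96615.01

Total landed cost: EUR 96615.01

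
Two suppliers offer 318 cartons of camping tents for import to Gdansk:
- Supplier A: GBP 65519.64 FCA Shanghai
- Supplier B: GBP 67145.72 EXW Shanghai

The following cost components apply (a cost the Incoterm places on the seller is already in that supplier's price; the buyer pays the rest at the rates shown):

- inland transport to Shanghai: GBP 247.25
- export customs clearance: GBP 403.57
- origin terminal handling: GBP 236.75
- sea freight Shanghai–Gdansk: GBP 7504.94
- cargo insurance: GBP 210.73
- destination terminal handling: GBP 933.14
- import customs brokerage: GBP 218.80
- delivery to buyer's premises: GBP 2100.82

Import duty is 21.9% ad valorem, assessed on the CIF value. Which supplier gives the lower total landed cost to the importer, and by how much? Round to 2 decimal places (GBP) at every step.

Supplier A is cheaper by GBP 2775.54

Supplier A (FCA):
CIF value = FCA price + origin terminal + freight + insurance = 65519.64 + 236.75 + 7504.94 + 210.73 = 73472.06
Import duty = 73472.06 × 21.9% = 16090.38
Buyer bears (A): 236.75 + 7504.94 + 210.73 + 933.14 + 218.80 + 2100.82 = 11205.18
Landed cost (A) = invoice 65519.64 + 11205.18 + duty 16090.38 = 92815.20
Supplier B (EXW):
CIF value = EXW price + inland to port + export clearance + origin terminal + freight + insurance = 67145.72 + 247.25 + 403.57 + 236.75 + 7504.94 + 210.73 = 75748.96
Import duty = 75748.96 × 21.9% = 16589.02
Buyer bears (B): 247.25 + 403.57 + 236.75 + 7504.94 + 210.73 + 933.14 + 218.80 + 2100.82 = 11856.00
Landed cost (B) = invoice 67145.72 + 11856.00 + duty 16589.02 = 95590.74
Difference = |92815.20 − 95590.74| = 2775.54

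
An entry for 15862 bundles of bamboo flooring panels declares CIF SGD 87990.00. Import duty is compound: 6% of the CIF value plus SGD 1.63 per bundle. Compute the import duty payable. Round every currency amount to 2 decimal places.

Ad valorem component: 87990.00 × 6% = 5279.40
Specific component: 15862 × 1.63 = 25855.06
Import duty = 5279.40 + 25855.06 = 31134.46

Import duty: SGD 31134.46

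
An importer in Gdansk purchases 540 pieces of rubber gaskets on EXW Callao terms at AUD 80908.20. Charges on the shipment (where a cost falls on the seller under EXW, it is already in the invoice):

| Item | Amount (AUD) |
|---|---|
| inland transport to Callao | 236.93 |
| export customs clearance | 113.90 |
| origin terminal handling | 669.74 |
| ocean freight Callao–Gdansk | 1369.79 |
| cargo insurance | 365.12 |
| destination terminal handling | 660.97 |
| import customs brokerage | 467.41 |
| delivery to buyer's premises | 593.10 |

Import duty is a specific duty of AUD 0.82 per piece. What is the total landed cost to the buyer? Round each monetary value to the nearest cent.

Total landed cost: AUD 85827.96

EXW: the seller makes goods available at their premises; the buyer bears all onward costs.
CIF value = EXW price + inland to port + export clearance + origin terminal + freight + insurance = 80908.20 + 236.93 + 113.90 + 669.74 + 1369.79 + 365.12 = 83663.68
Import duty = 540 × 0.82 = 442.80
Buyer bears: inland to port 236.93 + export clearance 113.90 + origin terminal 669.74 + freight 1369.79 + insurance 365.12 + destination terminal 660.97 + brokerage 467.41 + delivery 593.10 + duty 442.80 = 4919.76
Landed cost = invoice 80908.20 + 4919.76 = 85827.96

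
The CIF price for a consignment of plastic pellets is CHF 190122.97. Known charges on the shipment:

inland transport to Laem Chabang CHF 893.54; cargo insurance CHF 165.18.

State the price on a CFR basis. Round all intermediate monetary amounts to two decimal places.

Not relevant to the conversion: inland to port — on the seller under both CIF and CFR; already in the CIF price and stays in the CFR price.
From CIF to CFR, the seller no longer bears: insurance.
CFR price = 190122.97 − 165.18 = 189957.79

CFR price: CHF 189957.79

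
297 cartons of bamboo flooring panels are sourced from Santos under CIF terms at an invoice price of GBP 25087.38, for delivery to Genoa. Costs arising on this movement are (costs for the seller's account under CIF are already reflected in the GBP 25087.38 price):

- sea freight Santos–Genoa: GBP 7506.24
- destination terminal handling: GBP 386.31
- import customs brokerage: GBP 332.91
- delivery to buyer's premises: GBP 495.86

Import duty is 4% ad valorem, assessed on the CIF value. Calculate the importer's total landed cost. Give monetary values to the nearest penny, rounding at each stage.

CIF: the seller pays costs through ocean freight and marine insurance to the destination port.
Already in the invoice (seller's account under CIF): freight — exclude.
The CIF price already equals the CIF value: 25087.38
Import duty = 25087.38 × 4% = 1003.50
Buyer bears: destination terminal 386.31 + brokerage 332.91 + delivery 495.86 + duty 1003.50 = 2218.58
Landed cost = invoice 25087.38 + 2218.58 = 27305.96

Total landed cost: GBP 27305.96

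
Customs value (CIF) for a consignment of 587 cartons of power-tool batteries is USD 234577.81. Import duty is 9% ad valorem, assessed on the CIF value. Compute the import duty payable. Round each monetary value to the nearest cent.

Import duty = 234577.81 × 9% = 21112.00

Import duty: USD 21112.00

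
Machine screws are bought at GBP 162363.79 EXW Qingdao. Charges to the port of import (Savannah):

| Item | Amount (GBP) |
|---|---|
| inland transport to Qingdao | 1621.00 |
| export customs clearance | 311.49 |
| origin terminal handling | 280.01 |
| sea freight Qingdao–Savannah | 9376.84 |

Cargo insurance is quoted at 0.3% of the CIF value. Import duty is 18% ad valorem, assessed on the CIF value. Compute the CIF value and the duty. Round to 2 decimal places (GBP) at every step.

Let C be the CIF value. C = EXW price + pre-shipment costs + freight + 0.3% × C
C − 0.3% × C = 162363.79 + 1621.00 + 311.49 + 280.01 + 9376.84
0.997 × C = 173953.13
C = 173953.13 / 0.997 = 174476.56
Insurance premium = 0.3% × 174476.56 = 523.43
Import duty = 174476.56 × 18% = 31405.78

CIF value: GBP 174476.56; import duty: GBP 31405.78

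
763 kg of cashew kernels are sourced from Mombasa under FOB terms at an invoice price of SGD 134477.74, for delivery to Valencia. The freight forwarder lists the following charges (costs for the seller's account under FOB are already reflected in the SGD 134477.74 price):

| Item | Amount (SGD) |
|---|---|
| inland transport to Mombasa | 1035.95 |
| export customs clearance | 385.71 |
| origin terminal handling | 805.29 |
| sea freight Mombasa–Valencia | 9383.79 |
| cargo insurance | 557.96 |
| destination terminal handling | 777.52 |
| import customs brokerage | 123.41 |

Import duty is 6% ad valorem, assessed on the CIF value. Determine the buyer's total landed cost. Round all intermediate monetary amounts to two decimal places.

FOB: the seller bears costs until goods are on board at the origin port; the buyer bears freight, insurance and all costs thereafter.
Already in the invoice (seller's account under FOB): inland to port, export clearance, origin terminal — exclude.
CIF value = FOB price + freight + insurance = 134477.74 + 9383.79 + 557.96 = 144419.49
Import duty = 144419.49 × 6% = 8665.17
Buyer bears: freight 9383.79 + insurance 557.96 + destination terminal 777.52 + brokerage 123.41 + duty 8665.17 = 19507.85
Landed cost = invoice 134477.74 + 19507.85 = 153985.59

Total landed cost: SGD 153985.59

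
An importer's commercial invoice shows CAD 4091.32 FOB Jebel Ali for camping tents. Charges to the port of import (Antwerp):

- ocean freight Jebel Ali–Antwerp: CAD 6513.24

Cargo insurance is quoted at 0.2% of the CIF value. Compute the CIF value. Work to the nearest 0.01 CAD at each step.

Let C be the CIF value. C = FOB price + freight + 0.2% × C
C − 0.2% × C = 4091.32 + 6513.24
0.998 × C = 10604.56
C = 10604.56 / 0.998 = 10625.81
Insurance premium = 0.2% × 10625.81 = 21.25

CIF value: CAD 10625.81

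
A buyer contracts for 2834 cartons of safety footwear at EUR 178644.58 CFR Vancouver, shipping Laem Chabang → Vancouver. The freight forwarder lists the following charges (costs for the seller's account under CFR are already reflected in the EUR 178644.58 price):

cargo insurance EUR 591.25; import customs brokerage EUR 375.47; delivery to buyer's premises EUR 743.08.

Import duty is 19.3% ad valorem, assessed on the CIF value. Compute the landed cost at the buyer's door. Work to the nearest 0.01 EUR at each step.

Total landed cost: EUR 214946.90

CFR: the seller pays costs through ocean freight to the destination port, but not insurance.
CIF value = CFR price + insurance = 178644.58 + 591.25 = 179235.83
Import duty = 179235.83 × 19.3% = 34592.52
Buyer bears: insurance 591.25 + brokerage 375.47 + delivery 743.08 + duty 34592.52 = 36302.32
Landed cost = invoice 178644.58 + 36302.32 = 214946.90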